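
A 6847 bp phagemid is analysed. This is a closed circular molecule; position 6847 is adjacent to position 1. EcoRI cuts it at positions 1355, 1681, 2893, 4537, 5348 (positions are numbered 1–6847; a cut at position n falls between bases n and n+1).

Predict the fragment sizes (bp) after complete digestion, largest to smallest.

Circular molecule, 5 cuts → 5 fragments:
  1681 − 1355 = 326 bp
  2893 − 1681 = 1212 bp
  4537 − 2893 = 1644 bp
  5348 − 4537 = 811 bp
  wrap: 6847 − 5348 + 1355 = 2854 bp
Sorted largest to smallest: 2854, 1644, 1212, 811, 326 bp.

2854, 1644, 1212, 811, 326 bp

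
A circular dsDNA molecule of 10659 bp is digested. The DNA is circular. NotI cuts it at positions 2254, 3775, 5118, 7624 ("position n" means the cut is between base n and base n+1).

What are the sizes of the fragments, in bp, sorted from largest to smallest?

Circular molecule, 4 cuts → 4 fragments:
  3775 − 2254 = 1521 bp
  5118 − 3775 = 1343 bp
  7624 − 5118 = 2506 bp
  wrap: 10659 − 7624 + 2254 = 5289 bp
Sorted largest to smallest: 5289, 2506, 1521, 1343 bp.

5289, 2506, 1521, 1343 bp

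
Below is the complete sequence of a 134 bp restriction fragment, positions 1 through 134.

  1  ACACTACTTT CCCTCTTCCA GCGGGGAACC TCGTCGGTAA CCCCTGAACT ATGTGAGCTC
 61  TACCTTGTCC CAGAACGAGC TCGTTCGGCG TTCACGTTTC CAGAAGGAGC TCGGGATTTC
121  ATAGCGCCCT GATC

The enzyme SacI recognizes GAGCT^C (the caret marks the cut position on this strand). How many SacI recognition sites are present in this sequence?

GAGCTC occurs starting at positions 55, 77, 107.
SacI cuts at 3 sites.

3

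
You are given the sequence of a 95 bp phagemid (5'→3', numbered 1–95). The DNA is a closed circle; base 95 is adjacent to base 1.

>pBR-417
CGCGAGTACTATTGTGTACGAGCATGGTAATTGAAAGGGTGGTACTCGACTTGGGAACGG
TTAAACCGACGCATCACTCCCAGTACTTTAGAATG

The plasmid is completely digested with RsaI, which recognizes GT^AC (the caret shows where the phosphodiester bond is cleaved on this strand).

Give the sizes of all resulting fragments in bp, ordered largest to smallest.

41, 26, 18, 10 bp

RsaI sites (GTAC) start at positions 6, 16, 42, 83.
RsaI cuts after base 2 of each site, so after positions 7, 17, 43, 84.
Circular molecule, 4 cuts → 4 fragments:
  8–17 → 10 bp
  18–43 → 26 bp
  44–84 → 41 bp
  85–95 then 1–7 → 11 + 7 = 18 bp
Sorted largest to smallest: 41, 26, 18, 10 bp.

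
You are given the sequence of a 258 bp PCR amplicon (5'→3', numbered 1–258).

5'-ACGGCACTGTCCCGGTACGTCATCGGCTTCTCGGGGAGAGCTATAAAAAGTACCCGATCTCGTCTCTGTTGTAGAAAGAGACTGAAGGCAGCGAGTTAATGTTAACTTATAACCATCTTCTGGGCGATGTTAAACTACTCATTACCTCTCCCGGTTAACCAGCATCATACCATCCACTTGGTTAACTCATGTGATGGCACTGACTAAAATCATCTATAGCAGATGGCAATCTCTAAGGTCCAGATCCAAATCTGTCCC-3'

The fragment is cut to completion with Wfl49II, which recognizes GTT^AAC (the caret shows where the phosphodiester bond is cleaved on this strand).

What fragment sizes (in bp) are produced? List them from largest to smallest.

103, 75, 53, 27 bp

Wfl49II sites (GTTAAC) start at positions 101, 154, 181.
Wfl49II cuts after base 3 of each site, so after positions 103, 156, 183.
Linear molecule, 3 cuts → 4 fragments:
  1–103 → 103 bp
  104–156 → 53 bp
  157–183 → 27 bp
  184–258 → 75 bp
Sorted largest to smallest: 103, 75, 53, 27 bp.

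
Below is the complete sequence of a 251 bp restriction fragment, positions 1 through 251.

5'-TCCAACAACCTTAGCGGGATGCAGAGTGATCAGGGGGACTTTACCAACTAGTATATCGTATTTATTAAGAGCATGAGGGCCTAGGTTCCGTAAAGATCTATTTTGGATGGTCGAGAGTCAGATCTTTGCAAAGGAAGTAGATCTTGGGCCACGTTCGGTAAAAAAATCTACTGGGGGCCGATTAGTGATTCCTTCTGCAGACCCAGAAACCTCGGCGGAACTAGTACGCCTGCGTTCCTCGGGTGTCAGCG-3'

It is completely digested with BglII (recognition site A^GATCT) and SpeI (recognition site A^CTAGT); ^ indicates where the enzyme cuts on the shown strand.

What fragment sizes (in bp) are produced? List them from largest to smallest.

BglII sites (AGATCT) start at positions 94, 120, 139.
BglII cuts after the first base of each site, so after positions 94, 120, 139.
SpeI sites (ACTAGT) start at positions 47, 220.
SpeI cuts after the first base of each site, so after positions 47, 220.
Combined cut positions: 47, 94, 120, 139, 220.
Linear molecule, 5 cuts → 6 fragments:
  1–47 → 47 bp
  48–94 → 47 bp
  95–120 → 26 bp
  121–139 → 19 bp
  140–220 → 81 bp
  221–251 → 31 bp
Sorted largest to smallest: 81, 47, 47, 31, 26, 19 bp.

81, 47, 47, 31, 26, 19 bp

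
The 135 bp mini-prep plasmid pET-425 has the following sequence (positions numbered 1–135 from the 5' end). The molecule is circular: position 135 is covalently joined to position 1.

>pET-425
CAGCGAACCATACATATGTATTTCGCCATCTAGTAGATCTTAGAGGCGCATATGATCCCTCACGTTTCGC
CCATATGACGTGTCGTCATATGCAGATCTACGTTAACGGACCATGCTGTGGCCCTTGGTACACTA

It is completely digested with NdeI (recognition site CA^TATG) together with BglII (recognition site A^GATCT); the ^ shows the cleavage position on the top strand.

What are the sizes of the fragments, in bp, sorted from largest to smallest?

55, 23, 21, 15, 15, 6 bp

NdeI sites (CATATG) start at positions 13, 49, 72, 87.
NdeI cuts after base 2 of each site, so after positions 14, 50, 73, 88.
BglII sites (AGATCT) start at positions 35, 94.
BglII cuts after the first base of each site, so after positions 35, 94.
Combined cut positions: 14, 35, 50, 73, 88, 94.
Circular molecule, 6 cuts → 6 fragments:
  15–35 → 21 bp
  36–50 → 15 bp
  51–73 → 23 bp
  74–88 → 15 bp
  89–94 → 6 bp
  95–135 then 1–14 → 41 + 14 = 55 bp
Sorted largest to smallest: 55, 23, 21, 15, 15, 6 bp.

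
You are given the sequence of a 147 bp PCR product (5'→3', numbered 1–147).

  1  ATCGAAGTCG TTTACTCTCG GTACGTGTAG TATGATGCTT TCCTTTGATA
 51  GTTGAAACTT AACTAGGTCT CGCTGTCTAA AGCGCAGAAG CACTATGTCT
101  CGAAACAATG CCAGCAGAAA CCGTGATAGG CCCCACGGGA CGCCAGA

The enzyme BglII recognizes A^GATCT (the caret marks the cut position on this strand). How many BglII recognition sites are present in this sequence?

No occurrence of AGATCT is present in the sequence.
BglII does not cut: 0 sites.

0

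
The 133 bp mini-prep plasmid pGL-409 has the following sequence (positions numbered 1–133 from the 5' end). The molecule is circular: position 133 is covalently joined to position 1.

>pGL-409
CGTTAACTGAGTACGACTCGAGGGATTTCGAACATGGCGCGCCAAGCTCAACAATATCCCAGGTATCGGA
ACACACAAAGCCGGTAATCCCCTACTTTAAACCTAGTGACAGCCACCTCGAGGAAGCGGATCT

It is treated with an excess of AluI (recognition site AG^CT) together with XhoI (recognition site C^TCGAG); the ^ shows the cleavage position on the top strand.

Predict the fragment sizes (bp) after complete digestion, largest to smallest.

71, 33, 29 bp

The AluI site (AGCT) starts at position 45.
AluI cuts after base 2 of each site, so after position 46.
XhoI sites (CTCGAG) start at positions 17, 117.
XhoI cuts after the first base of each site, so after positions 17, 117.
Combined cut positions: 17, 46, 117.
Circular molecule, 3 cuts → 3 fragments:
  18–46 → 29 bp
  47–117 → 71 bp
  118–133 then 1–17 → 16 + 17 = 33 bp
Sorted largest to smallest: 71, 33, 29 bp.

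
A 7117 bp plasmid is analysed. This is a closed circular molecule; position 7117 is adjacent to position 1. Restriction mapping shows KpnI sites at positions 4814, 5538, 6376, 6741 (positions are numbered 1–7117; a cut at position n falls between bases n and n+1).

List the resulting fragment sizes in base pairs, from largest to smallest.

5190, 838, 724, 365 bp

Circular molecule, 4 cuts → 4 fragments:
  5538 − 4814 = 724 bp
  6376 − 5538 = 838 bp
  6741 − 6376 = 365 bp
  wrap: 7117 − 6741 + 4814 = 5190 bp
Sorted largest to smallest: 5190, 838, 724, 365 bp.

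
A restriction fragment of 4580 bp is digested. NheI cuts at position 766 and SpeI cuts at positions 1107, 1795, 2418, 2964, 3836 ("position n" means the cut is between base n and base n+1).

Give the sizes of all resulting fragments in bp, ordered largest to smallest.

872, 766, 744, 688, 623, 546, 341 bp

Combined cut positions (sorted): 766, 1107, 1795, 2418, 2964, 3836.
Linear molecule, 6 cuts → 7 fragments:
  766 − 0 = 766 bp
  1107 − 766 = 341 bp
  1795 − 1107 = 688 bp
  2418 − 1795 = 623 bp
  2964 − 2418 = 546 bp
  3836 − 2964 = 872 bp
  4580 − 3836 = 744 bp
Sorted largest to smallest: 872, 766, 744, 688, 623, 546, 341 bp.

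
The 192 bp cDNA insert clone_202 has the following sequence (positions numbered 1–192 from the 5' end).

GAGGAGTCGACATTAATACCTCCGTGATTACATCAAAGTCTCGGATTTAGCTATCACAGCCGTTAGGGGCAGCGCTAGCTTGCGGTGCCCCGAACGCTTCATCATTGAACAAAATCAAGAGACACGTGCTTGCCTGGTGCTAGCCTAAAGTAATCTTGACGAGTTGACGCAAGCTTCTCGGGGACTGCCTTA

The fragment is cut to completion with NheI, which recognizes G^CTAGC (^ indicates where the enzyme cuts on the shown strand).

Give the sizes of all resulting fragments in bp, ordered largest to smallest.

NheI sites (GCTAGC) start at positions 74, 139.
NheI cuts after the first base of each site, so after positions 74, 139.
Linear molecule, 2 cuts → 3 fragments:
  1–74 → 74 bp
  75–139 → 65 bp
  140–192 → 53 bp
Sorted largest to smallest: 74, 65, 53 bp.

74, 65, 53 bp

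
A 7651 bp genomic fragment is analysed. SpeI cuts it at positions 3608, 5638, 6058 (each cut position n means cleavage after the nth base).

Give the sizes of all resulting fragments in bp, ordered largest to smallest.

3608, 2030, 1593, 420 bp

Linear molecule, 3 cuts → 4 fragments:
  3608 − 0 = 3608 bp
  5638 − 3608 = 2030 bp
  6058 − 5638 = 420 bp
  7651 − 6058 = 1593 bp
Sorted largest to smallest: 3608, 2030, 1593, 420 bp.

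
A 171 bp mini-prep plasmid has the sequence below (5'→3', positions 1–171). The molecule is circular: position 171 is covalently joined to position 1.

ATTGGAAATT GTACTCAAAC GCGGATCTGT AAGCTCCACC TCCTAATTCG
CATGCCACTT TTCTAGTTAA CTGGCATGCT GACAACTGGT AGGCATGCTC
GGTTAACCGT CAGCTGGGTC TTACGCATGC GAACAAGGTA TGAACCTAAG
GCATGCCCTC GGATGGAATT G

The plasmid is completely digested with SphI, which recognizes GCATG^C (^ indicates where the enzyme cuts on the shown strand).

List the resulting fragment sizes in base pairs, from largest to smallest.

70, 32, 26, 24, 19 bp

SphI sites (GCATGC) start at positions 50, 74, 93, 125, 151.
SphI cuts after base 5 of each site (before the last base), so after positions 54, 78, 97, 129, 155.
Circular molecule, 5 cuts → 5 fragments:
  55–78 → 24 bp
  79–97 → 19 bp
  98–129 → 32 bp
  130–155 → 26 bp
  156–171 then 1–54 → 16 + 54 = 70 bp
Sorted largest to smallest: 70, 32, 26, 24, 19 bp.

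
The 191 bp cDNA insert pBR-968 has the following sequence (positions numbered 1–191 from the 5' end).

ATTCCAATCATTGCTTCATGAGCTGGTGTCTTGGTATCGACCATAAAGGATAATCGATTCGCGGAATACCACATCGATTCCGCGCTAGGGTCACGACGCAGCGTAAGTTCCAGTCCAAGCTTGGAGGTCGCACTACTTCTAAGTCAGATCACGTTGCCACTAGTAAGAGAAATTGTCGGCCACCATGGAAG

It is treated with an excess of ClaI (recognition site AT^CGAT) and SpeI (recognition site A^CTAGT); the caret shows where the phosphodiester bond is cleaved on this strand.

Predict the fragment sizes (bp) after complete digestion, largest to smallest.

85, 54, 32, 20 bp

ClaI sites (ATCGAT) start at positions 53, 73.
ClaI cuts after base 2 of each site, so after positions 54, 74.
The SpeI site (ACTAGT) starts at position 159.
SpeI cuts after the first base of each site, so after position 159.
Combined cut positions: 54, 74, 159.
Linear molecule, 3 cuts → 4 fragments:
  1–54 → 54 bp
  55–74 → 20 bp
  75–159 → 85 bp
  160–191 → 32 bp
Sorted largest to smallest: 85, 54, 32, 20 bp.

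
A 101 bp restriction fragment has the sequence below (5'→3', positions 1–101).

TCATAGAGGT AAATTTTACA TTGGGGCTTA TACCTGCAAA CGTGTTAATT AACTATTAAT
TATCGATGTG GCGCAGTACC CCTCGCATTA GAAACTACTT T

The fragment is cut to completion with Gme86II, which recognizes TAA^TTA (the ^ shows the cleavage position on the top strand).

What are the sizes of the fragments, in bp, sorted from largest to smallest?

48, 42, 11 bp

Gme86II sites (TAATTA) start at positions 46, 57.
Gme86II cuts after base 3 of each site, so after positions 48, 59.
Linear molecule, 2 cuts → 3 fragments:
  1–48 → 48 bp
  49–59 → 11 bp
  60–101 → 42 bp
Sorted largest to smallest: 48, 42, 11 bp.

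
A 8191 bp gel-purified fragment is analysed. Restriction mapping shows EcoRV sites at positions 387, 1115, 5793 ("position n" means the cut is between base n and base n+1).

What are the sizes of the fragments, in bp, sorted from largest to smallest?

Linear molecule, 3 cuts → 4 fragments:
  387 − 0 = 387 bp
  1115 − 387 = 728 bp
  5793 − 1115 = 4678 bp
  8191 − 5793 = 2398 bp
Sorted largest to smallest: 4678, 2398, 728, 387 bp.

4678, 2398, 728, 387 bp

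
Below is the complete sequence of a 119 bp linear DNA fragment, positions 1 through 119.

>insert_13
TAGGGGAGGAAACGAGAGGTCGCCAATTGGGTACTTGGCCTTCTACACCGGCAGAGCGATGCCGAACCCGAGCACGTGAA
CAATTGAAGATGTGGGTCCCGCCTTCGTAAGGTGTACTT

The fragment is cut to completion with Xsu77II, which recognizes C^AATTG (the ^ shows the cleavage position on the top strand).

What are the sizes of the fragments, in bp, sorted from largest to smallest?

57, 38, 24 bp

Xsu77II sites (CAATTG) start at positions 24, 81.
Xsu77II cuts after the first base of each site, so after positions 24, 81.
Linear molecule, 2 cuts → 3 fragments:
  1–24 → 24 bp
  25–81 → 57 bp
  82–119 → 38 bp
Sorted largest to smallest: 57, 38, 24 bp.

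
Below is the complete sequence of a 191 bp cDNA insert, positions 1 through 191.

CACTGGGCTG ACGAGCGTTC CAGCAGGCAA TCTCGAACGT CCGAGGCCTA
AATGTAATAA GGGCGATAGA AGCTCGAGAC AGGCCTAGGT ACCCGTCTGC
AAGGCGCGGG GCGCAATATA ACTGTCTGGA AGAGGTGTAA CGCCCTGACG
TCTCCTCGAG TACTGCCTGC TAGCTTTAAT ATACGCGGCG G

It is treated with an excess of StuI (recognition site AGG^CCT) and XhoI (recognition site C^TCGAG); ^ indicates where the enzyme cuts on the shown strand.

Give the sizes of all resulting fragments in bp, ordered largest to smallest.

StuI sites (AGGCCT) start at positions 44, 81.
StuI cuts after base 3 of each site, so after positions 46, 83.
XhoI sites (CTCGAG) start at positions 73, 155.
XhoI cuts after the first base of each site, so after positions 73, 155.
Combined cut positions: 46, 73, 83, 155.
Linear molecule, 4 cuts → 5 fragments:
  1–46 → 46 bp
  47–73 → 27 bp
  74–83 → 10 bp
  84–155 → 72 bp
  156–191 → 36 bp
Sorted largest to smallest: 72, 46, 36, 27, 10 bp.

72, 46, 36, 27, 10 bp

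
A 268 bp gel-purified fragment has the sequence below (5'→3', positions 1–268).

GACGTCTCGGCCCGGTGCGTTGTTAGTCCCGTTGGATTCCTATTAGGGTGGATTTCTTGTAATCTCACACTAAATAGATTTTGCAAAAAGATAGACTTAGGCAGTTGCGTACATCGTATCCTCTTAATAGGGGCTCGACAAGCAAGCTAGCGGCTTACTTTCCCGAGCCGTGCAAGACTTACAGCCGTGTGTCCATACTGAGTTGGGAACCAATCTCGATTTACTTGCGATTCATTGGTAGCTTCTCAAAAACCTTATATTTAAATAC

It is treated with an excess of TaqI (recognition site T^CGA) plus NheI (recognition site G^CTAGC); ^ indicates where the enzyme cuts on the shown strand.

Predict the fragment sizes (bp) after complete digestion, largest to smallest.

TaqI sites (TCGA) start at positions 135, 216.
TaqI cuts after the first base of each site, so after positions 135, 216.
The NheI site (GCTAGC) starts at position 146.
NheI cuts after the first base of each site, so after position 146.
Combined cut positions: 135, 146, 216.
Linear molecule, 3 cuts → 4 fragments:
  1–135 → 135 bp
  136–146 → 11 bp
  147–216 → 70 bp
  217–268 → 52 bp
Sorted largest to smallest: 135, 70, 52, 11 bp.

135, 70, 52, 11 bp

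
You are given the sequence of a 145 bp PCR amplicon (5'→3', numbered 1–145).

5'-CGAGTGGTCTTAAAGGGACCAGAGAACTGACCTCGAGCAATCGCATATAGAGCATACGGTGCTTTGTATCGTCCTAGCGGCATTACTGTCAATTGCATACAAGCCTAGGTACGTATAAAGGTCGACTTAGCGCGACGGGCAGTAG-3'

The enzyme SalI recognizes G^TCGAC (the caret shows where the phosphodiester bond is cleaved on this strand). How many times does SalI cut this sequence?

GTCGAC occurs starting at position 121.
SalI cuts at 1 site.

1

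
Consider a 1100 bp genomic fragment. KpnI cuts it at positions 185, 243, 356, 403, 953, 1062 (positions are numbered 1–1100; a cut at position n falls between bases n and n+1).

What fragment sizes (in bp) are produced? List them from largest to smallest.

550, 185, 113, 109, 58, 47, 38 bp

Linear molecule, 6 cuts → 7 fragments:
  185 − 0 = 185 bp
  243 − 185 = 58 bp
  356 − 243 = 113 bp
  403 − 356 = 47 bp
  953 − 403 = 550 bp
  1062 − 953 = 109 bp
  1100 − 1062 = 38 bp
Sorted largest to smallest: 550, 185, 113, 109, 58, 47, 38 bp.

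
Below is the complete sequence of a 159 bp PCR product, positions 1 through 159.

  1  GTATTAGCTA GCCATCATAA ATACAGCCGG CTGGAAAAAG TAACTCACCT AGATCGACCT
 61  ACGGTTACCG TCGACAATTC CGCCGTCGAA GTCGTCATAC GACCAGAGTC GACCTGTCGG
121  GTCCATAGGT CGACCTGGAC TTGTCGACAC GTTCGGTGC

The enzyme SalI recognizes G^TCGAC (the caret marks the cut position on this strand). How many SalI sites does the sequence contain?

GTCGAC occurs starting at positions 70, 108, 129, 143.
SalI cuts at 4 sites.

4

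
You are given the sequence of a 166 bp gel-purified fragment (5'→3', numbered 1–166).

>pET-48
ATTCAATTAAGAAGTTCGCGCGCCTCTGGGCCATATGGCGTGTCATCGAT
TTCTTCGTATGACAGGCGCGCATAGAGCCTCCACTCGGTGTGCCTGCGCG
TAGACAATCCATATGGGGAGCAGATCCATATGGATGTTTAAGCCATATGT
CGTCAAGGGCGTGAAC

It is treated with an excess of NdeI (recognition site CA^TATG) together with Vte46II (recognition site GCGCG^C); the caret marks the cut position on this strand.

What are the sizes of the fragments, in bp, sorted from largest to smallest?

NdeI sites (CATATG) start at positions 32, 110, 127, 144.
NdeI cuts after base 2 of each site, so after positions 33, 111, 128, 145.
Vte46II sites (GCGCGC) start at positions 18, 66.
Vte46II cuts after base 5 of each site (before the last base), so after positions 22, 70.
Combined cut positions: 22, 33, 70, 111, 128, 145.
Linear molecule, 6 cuts → 7 fragments:
  1–22 → 22 bp
  23–33 → 11 bp
  34–70 → 37 bp
  71–111 → 41 bp
  112–128 → 17 bp
  129–145 → 17 bp
  146–166 → 21 bp
Sorted largest to smallest: 41, 37, 22, 21, 17, 17, 11 bp.

41, 37, 22, 21, 17, 17, 11 bp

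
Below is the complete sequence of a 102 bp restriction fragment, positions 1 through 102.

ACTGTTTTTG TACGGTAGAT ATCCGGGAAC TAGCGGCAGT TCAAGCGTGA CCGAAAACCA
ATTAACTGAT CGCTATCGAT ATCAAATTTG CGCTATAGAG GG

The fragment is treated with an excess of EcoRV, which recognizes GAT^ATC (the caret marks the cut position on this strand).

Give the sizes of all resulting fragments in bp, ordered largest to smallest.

60, 22, 20 bp

EcoRV sites (GATATC) start at positions 18, 78.
EcoRV cuts after base 3 of each site, so after positions 20, 80.
Linear molecule, 2 cuts → 3 fragments:
  1–20 → 20 bp
  21–80 → 60 bp
  81–102 → 22 bp
Sorted largest to smallest: 60, 22, 20 bp.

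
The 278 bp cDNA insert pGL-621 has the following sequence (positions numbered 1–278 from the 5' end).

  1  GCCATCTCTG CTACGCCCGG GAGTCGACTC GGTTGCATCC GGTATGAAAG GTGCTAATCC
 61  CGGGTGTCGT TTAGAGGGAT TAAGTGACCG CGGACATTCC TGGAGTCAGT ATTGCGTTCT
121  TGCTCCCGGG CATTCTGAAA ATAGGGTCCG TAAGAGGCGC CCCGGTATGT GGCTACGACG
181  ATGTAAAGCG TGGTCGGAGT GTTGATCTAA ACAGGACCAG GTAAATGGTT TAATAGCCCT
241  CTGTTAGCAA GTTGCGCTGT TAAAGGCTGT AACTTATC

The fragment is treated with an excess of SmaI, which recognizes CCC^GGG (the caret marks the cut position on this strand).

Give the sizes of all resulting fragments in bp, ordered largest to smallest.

151, 66, 43, 18 bp

SmaI sites (CCCGGG) start at positions 16, 59, 125.
SmaI cuts after base 3 of each site, so after positions 18, 61, 127.
Linear molecule, 3 cuts → 4 fragments:
  1–18 → 18 bp
  19–61 → 43 bp
  62–127 → 66 bp
  128–278 → 151 bp
Sorted largest to smallest: 151, 66, 43, 18 bp.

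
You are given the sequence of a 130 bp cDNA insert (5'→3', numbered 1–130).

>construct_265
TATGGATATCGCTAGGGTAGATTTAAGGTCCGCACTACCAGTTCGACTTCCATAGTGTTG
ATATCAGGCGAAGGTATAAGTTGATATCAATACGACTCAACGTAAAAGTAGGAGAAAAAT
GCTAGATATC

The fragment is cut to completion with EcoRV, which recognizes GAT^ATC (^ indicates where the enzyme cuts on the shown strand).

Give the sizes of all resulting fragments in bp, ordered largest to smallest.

55, 42, 23, 7, 3 bp

EcoRV sites (GATATC) start at positions 5, 60, 83, 125.
EcoRV cuts after base 3 of each site, so after positions 7, 62, 85, 127.
Linear molecule, 4 cuts → 5 fragments:
  1–7 → 7 bp
  8–62 → 55 bp
  63–85 → 23 bp
  86–127 → 42 bp
  128–130 → 3 bp
Sorted largest to smallest: 55, 42, 23, 7, 3 bp.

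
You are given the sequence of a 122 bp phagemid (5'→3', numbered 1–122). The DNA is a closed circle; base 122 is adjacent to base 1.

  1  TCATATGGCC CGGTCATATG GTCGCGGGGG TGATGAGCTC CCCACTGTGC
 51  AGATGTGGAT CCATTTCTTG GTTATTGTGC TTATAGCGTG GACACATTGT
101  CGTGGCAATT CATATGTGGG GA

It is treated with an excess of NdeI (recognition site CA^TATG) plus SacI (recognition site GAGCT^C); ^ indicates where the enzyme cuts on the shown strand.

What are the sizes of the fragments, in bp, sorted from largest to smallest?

NdeI sites (CATATG) start at positions 2, 15, 111.
NdeI cuts after base 2 of each site, so after positions 3, 16, 112.
The SacI site (GAGCTC) starts at position 35.
SacI cuts after base 5 of each site (before the last base), so after position 39.
Combined cut positions: 3, 16, 39, 112.
Circular molecule, 4 cuts → 4 fragments:
  4–16 → 13 bp
  17–39 → 23 bp
  40–112 → 73 bp
  113–122 then 1–3 → 10 + 3 = 13 bp
Sorted largest to smallest: 73, 23, 13, 13 bp.

73, 23, 13, 13 bp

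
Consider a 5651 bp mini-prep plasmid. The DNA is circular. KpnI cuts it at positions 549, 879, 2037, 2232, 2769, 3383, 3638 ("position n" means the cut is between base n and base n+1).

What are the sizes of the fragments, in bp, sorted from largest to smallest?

2562, 1158, 614, 537, 330, 255, 195 bp

Circular molecule, 7 cuts → 7 fragments:
  879 − 549 = 330 bp
  2037 − 879 = 1158 bp
  2232 − 2037 = 195 bp
  2769 − 2232 = 537 bp
  3383 − 2769 = 614 bp
  3638 − 3383 = 255 bp
  wrap: 5651 − 3638 + 549 = 2562 bp
Sorted largest to smallest: 2562, 1158, 614, 537, 330, 255, 195 bp.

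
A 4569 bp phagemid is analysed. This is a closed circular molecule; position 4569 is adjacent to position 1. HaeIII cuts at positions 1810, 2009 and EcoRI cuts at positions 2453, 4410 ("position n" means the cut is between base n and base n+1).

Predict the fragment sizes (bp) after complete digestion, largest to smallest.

1969, 1957, 444, 199 bp

Combined cut positions (sorted): 1810, 2009, 2453, 4410.
Circular molecule, 4 cuts → 4 fragments:
  2009 − 1810 = 199 bp
  2453 − 2009 = 444 bp
  4410 − 2453 = 1957 bp
  wrap: 4569 − 4410 + 1810 = 1969 bp
Sorted largest to smallest: 1969, 1957, 444, 199 bp.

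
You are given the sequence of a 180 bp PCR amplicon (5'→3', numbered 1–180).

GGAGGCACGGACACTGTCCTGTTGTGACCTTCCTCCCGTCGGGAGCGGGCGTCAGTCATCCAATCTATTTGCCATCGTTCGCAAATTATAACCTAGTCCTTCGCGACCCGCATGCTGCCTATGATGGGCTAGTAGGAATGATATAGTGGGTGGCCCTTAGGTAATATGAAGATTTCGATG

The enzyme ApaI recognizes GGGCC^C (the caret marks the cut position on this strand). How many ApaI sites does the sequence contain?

0

No occurrence of GGGCCC is present in the sequence.
ApaI does not cut: 0 sites.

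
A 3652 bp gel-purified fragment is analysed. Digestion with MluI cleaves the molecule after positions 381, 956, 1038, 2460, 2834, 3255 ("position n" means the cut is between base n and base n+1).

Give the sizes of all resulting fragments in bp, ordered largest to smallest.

Linear molecule, 6 cuts → 7 fragments:
  381 − 0 = 381 bp
  956 − 381 = 575 bp
  1038 − 956 = 82 bp
  2460 − 1038 = 1422 bp
  2834 − 2460 = 374 bp
  3255 − 2834 = 421 bp
  3652 − 3255 = 397 bp
Sorted largest to smallest: 1422, 575, 421, 397, 381, 374, 82 bp.

1422, 575, 421, 397, 381, 374, 82 bp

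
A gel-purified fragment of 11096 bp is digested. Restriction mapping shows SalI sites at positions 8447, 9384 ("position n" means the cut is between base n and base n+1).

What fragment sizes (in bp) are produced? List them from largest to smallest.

8447, 1712, 937 bp

Linear molecule, 2 cuts → 3 fragments:
  8447 − 0 = 8447 bp
  9384 − 8447 = 937 bp
  11096 − 9384 = 1712 bp
Sorted largest to smallest: 8447, 1712, 937 bp.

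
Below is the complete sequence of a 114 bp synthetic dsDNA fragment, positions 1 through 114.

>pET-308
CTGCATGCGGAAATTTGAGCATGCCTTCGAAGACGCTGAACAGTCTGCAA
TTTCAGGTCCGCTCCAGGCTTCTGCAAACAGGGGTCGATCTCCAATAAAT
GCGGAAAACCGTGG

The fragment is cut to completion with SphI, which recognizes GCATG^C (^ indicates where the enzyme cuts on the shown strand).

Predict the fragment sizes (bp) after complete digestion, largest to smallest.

SphI sites (GCATGC) start at positions 3, 19.
SphI cuts after base 5 of each site (before the last base), so after positions 7, 23.
Linear molecule, 2 cuts → 3 fragments:
  1–7 → 7 bp
  8–23 → 16 bp
  24–114 → 91 bp
Sorted largest to smallest: 91, 16, 7 bp.

91, 16, 7 bp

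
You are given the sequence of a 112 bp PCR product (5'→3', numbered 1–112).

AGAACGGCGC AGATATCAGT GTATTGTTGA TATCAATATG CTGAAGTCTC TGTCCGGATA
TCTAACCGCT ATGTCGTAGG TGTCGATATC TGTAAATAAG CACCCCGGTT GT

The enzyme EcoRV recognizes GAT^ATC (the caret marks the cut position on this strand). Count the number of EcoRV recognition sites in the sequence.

4

GATATC occurs starting at positions 12, 29, 57, 85.
EcoRV cuts at 4 sites.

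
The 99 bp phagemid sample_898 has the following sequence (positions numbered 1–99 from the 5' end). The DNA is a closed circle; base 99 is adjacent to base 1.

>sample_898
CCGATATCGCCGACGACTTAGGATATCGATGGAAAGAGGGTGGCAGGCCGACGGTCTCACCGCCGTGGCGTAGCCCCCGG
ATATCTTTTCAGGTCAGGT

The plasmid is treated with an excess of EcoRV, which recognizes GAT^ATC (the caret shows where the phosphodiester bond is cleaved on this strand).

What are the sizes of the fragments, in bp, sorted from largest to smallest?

EcoRV sites (GATATC) start at positions 3, 22, 80.
EcoRV cuts after base 3 of each site, so after positions 5, 24, 82.
Circular molecule, 3 cuts → 3 fragments:
  6–24 → 19 bp
  25–82 → 58 bp
  83–99 then 1–5 → 17 + 5 = 22 bp
Sorted largest to smallest: 58, 22, 19 bp.

58, 22, 19 bp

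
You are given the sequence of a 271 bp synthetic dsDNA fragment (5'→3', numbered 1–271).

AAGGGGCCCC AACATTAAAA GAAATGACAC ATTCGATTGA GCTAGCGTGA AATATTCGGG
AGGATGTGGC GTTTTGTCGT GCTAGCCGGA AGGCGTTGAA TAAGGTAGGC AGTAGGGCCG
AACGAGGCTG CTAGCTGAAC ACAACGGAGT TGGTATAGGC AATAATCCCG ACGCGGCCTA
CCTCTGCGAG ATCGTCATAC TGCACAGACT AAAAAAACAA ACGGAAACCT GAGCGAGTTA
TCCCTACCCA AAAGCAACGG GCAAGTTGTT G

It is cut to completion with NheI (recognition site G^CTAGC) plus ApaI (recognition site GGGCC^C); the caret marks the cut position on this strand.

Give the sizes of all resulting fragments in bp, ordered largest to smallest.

NheI sites (GCTAGC) start at positions 41, 81, 130.
NheI cuts after the first base of each site, so after positions 41, 81, 130.
The ApaI site (GGGCCC) starts at position 4.
ApaI cuts after base 5 of each site (before the last base), so after position 8.
Combined cut positions: 8, 41, 81, 130.
Linear molecule, 4 cuts → 5 fragments:
  1–8 → 8 bp
  9–41 → 33 bp
  42–81 → 40 bp
  82–130 → 49 bp
  131–271 → 141 bp
Sorted largest to smallest: 141, 49, 40, 33, 8 bp.

141, 49, 40, 33, 8 bp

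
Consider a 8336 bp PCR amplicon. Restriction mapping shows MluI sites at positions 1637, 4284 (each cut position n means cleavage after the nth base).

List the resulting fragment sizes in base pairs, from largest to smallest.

Linear molecule, 2 cuts → 3 fragments:
  1637 − 0 = 1637 bp
  4284 − 1637 = 2647 bp
  8336 − 4284 = 4052 bp
Sorted largest to smallest: 4052, 2647, 1637 bp.

4052, 2647, 1637 bp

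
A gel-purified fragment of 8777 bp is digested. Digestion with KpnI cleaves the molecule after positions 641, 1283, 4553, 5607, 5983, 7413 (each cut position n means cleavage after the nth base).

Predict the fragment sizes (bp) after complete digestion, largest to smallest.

Linear molecule, 6 cuts → 7 fragments:
  641 − 0 = 641 bp
  1283 − 641 = 642 bp
  4553 − 1283 = 3270 bp
  5607 − 4553 = 1054 bp
  5983 − 5607 = 376 bp
  7413 − 5983 = 1430 bp
  8777 − 7413 = 1364 bp
Sorted largest to smallest: 3270, 1430, 1364, 1054, 642, 641, 376 bp.

3270, 1430, 1364, 1054, 642, 641, 376 bp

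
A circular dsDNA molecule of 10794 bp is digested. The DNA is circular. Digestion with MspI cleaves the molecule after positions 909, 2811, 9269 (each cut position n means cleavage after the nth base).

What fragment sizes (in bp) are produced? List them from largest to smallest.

6458, 2434, 1902 bp

Circular molecule, 3 cuts → 3 fragments:
  2811 − 909 = 1902 bp
  9269 − 2811 = 6458 bp
  wrap: 10794 − 9269 + 909 = 2434 bp
Sorted largest to smallest: 6458, 2434, 1902 bp.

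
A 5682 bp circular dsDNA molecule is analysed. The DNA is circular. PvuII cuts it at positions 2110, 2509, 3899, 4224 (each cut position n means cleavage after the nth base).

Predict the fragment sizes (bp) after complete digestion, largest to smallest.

3568, 1390, 399, 325 bp

Circular molecule, 4 cuts → 4 fragments:
  2509 − 2110 = 399 bp
  3899 − 2509 = 1390 bp
  4224 − 3899 = 325 bp
  wrap: 5682 − 4224 + 2110 = 3568 bp
Sorted largest to smallest: 3568, 1390, 399, 325 bp.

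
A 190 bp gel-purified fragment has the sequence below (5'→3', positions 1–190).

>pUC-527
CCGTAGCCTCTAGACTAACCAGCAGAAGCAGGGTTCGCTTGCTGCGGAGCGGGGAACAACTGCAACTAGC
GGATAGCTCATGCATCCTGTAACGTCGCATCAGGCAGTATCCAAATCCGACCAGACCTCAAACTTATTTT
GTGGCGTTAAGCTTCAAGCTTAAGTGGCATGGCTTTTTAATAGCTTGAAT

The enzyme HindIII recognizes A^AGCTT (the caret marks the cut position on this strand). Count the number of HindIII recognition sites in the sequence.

2

AAGCTT occurs starting at positions 149, 156.
HindIII cuts at 2 sites.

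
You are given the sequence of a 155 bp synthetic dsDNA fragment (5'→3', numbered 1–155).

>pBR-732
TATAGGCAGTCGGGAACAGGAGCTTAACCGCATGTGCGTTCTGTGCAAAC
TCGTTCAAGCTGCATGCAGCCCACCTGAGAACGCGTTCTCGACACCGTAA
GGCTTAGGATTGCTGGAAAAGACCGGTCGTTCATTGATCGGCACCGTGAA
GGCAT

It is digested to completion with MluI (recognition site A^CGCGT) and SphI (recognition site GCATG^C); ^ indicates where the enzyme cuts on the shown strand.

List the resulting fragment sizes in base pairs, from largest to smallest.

74, 66, 15 bp

The MluI site (ACGCGT) starts at position 81.
MluI cuts after the first base of each site, so after position 81.
The SphI site (GCATGC) starts at position 62.
SphI cuts after base 5 of each site (before the last base), so after position 66.
Combined cut positions: 66, 81.
Linear molecule, 2 cuts → 3 fragments:
  1–66 → 66 bp
  67–81 → 15 bp
  82–155 → 74 bp
Sorted largest to smallest: 74, 66, 15 bp.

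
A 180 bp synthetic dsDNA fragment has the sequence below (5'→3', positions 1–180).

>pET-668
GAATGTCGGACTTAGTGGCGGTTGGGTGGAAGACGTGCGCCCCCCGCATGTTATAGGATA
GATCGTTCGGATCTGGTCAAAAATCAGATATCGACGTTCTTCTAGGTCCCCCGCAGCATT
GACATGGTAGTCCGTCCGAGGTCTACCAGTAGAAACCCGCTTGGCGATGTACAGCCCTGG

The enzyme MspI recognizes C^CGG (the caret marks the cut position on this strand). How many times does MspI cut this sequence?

0

No occurrence of CCGG is present in the sequence.
MspI does not cut: 0 sites.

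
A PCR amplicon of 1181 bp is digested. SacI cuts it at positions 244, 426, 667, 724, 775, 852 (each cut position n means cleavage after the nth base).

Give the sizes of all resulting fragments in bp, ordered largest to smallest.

329, 244, 241, 182, 77, 57, 51 bp

Linear molecule, 6 cuts → 7 fragments:
  244 − 0 = 244 bp
  426 − 244 = 182 bp
  667 − 426 = 241 bp
  724 − 667 = 57 bp
  775 − 724 = 51 bp
  852 − 775 = 77 bp
  1181 − 852 = 329 bp
Sorted largest to smallest: 329, 244, 241, 182, 77, 57, 51 bp.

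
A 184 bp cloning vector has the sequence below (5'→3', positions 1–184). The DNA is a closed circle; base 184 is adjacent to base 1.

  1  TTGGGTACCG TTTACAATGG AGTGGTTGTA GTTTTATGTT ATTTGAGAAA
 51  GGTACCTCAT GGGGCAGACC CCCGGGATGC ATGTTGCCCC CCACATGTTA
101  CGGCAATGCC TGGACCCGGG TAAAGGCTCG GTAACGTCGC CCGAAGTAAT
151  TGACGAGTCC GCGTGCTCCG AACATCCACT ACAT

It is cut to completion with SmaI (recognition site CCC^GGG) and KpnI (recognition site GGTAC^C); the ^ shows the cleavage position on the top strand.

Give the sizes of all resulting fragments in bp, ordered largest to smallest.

75, 47, 44, 18 bp

SmaI sites (CCCGGG) start at positions 71, 115.
SmaI cuts after base 3 of each site, so after positions 73, 117.
KpnI sites (GGTACC) start at positions 4, 51.
KpnI cuts after base 5 of each site (before the last base), so after positions 8, 55.
Combined cut positions: 8, 55, 73, 117.
Circular molecule, 4 cuts → 4 fragments:
  9–55 → 47 bp
  56–73 → 18 bp
  74–117 → 44 bp
  118–184 then 1–8 → 67 + 8 = 75 bp
Sorted largest to smallest: 75, 47, 44, 18 bp.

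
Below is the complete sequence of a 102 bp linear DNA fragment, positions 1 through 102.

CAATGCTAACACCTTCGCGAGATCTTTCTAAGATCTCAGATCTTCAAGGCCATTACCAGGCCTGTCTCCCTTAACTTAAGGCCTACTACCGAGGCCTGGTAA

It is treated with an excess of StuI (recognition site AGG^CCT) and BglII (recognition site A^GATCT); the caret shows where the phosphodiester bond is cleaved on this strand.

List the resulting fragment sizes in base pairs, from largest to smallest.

StuI sites (AGGCCT) start at positions 58, 79, 92.
StuI cuts after base 3 of each site, so after positions 60, 81, 94.
BglII sites (AGATCT) start at positions 20, 31, 38.
BglII cuts after the first base of each site, so after positions 20, 31, 38.
Combined cut positions: 20, 31, 38, 60, 81, 94.
Linear molecule, 6 cuts → 7 fragments:
  1–20 → 20 bp
  21–31 → 11 bp
  32–38 → 7 bp
  39–60 → 22 bp
  61–81 → 21 bp
  82–94 → 13 bp
  95–102 → 8 bp
Sorted largest to smallest: 22, 21, 20, 13, 11, 8, 7 bp.

22, 21, 20, 13, 11, 8, 7 bp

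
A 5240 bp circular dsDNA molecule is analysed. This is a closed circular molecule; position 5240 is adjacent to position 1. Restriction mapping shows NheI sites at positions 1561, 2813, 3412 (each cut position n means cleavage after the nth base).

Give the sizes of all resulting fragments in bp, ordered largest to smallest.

3389, 1252, 599 bp

Circular molecule, 3 cuts → 3 fragments:
  2813 − 1561 = 1252 bp
  3412 − 2813 = 599 bp
  wrap: 5240 − 3412 + 1561 = 3389 bp
Sorted largest to smallest: 3389, 1252, 599 bp.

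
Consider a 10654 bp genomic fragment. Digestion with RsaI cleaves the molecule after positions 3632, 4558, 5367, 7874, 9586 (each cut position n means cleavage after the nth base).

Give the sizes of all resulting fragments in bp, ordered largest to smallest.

Linear molecule, 5 cuts → 6 fragments:
  3632 − 0 = 3632 bp
  4558 − 3632 = 926 bp
  5367 − 4558 = 809 bp
  7874 − 5367 = 2507 bp
  9586 − 7874 = 1712 bp
  10654 − 9586 = 1068 bp
Sorted largest to smallest: 3632, 2507, 1712, 1068, 926, 809 bp.

3632, 2507, 1712, 1068, 926, 809 bp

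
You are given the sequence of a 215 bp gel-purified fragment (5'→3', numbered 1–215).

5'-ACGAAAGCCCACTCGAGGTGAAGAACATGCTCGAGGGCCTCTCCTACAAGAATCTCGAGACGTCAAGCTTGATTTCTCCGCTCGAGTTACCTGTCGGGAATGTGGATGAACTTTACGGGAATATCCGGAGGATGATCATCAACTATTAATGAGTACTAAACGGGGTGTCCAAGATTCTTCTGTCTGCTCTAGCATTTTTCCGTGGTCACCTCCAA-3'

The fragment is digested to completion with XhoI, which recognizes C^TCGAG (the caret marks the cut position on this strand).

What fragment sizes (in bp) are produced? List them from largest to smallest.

XhoI sites (CTCGAG) start at positions 12, 30, 54, 81.
XhoI cuts after the first base of each site, so after positions 12, 30, 54, 81.
Linear molecule, 4 cuts → 5 fragments:
  1–12 → 12 bp
  13–30 → 18 bp
  31–54 → 24 bp
  55–81 → 27 bp
  82–215 → 134 bp
Sorted largest to smallest: 134, 27, 24, 18, 12 bp.

134, 27, 24, 18, 12 bp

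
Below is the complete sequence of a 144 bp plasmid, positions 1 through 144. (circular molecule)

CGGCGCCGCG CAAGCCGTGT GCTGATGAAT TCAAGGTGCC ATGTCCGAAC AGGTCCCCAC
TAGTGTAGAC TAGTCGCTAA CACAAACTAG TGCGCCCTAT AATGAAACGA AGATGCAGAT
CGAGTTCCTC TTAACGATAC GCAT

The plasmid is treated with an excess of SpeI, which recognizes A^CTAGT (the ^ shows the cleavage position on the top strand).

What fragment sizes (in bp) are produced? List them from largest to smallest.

SpeI sites (ACTAGT) start at positions 59, 69, 86.
SpeI cuts after the first base of each site, so after positions 59, 69, 86.
Circular molecule, 3 cuts → 3 fragments:
  60–69 → 10 bp
  70–86 → 17 bp
  87–144 then 1–59 → 58 + 59 = 117 bp
Sorted largest to smallest: 117, 17, 10 bp.

117, 17, 10 bp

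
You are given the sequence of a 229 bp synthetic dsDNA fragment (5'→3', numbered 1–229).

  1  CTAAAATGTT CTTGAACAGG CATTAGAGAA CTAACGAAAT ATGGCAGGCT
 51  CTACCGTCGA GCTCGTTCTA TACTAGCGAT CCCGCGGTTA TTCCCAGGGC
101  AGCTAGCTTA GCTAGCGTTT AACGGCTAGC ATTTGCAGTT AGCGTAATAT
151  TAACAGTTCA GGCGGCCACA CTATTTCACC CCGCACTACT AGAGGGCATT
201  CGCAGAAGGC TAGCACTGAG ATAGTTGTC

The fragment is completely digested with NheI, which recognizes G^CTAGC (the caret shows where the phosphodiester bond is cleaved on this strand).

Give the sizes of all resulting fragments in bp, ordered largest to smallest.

NheI sites (GCTAGC) start at positions 102, 111, 125, 209.
NheI cuts after the first base of each site, so after positions 102, 111, 125, 209.
Linear molecule, 4 cuts → 5 fragments:
  1–102 → 102 bp
  103–111 → 9 bp
  112–125 → 14 bp
  126–209 → 84 bp
  210–229 → 20 bp
Sorted largest to smallest: 102, 84, 20, 14, 9 bp.

102, 84, 20, 14, 9 bp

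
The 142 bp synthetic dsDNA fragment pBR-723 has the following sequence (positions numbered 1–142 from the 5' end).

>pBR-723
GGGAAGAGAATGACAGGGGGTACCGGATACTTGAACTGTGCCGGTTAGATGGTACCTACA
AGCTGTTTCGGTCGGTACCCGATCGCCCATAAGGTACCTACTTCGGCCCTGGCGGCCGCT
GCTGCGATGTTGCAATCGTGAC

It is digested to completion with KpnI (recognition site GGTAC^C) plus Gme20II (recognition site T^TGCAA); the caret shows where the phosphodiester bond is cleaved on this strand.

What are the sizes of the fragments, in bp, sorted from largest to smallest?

33, 32, 23, 23, 19, 12 bp

KpnI sites (GGTACC) start at positions 19, 51, 74, 93.
KpnI cuts after base 5 of each site (before the last base), so after positions 23, 55, 78, 97.
The Gme20II site (TTGCAA) starts at position 130.
Gme20II cuts after the first base of each site, so after position 130.
Combined cut positions: 23, 55, 78, 97, 130.
Linear molecule, 5 cuts → 6 fragments:
  1–23 → 23 bp
  24–55 → 32 bp
  56–78 → 23 bp
  79–97 → 19 bp
  98–130 → 33 bp
  131–142 → 12 bp
Sorted largest to smallest: 33, 32, 23, 23, 19, 12 bp.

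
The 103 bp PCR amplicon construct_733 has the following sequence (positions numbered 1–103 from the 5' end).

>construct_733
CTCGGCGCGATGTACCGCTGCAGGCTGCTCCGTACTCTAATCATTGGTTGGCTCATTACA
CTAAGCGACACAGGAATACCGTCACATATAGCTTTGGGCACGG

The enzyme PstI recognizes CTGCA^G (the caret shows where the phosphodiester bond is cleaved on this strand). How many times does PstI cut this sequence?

CTGCAG occurs starting at position 18.
PstI cuts at 1 site.

1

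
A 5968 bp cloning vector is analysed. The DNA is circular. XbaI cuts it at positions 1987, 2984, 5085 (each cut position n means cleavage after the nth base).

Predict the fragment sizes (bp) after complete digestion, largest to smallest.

Circular molecule, 3 cuts → 3 fragments:
  2984 − 1987 = 997 bp
  5085 − 2984 = 2101 bp
  wrap: 5968 − 5085 + 1987 = 2870 bp
Sorted largest to smallest: 2870, 2101, 997 bp.

2870, 2101, 997 bp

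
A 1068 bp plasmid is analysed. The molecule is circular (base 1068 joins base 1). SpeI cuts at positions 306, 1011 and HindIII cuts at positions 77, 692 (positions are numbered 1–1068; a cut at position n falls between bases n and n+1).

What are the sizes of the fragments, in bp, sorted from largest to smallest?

Combined cut positions (sorted): 77, 306, 692, 1011.
Circular molecule, 4 cuts → 4 fragments:
  306 − 77 = 229 bp
  692 − 306 = 386 bp
  1011 − 692 = 319 bp
  wrap: 1068 − 1011 + 77 = 134 bp
Sorted largest to smallest: 386, 319, 229, 134 bp.

386, 319, 229, 134 bp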